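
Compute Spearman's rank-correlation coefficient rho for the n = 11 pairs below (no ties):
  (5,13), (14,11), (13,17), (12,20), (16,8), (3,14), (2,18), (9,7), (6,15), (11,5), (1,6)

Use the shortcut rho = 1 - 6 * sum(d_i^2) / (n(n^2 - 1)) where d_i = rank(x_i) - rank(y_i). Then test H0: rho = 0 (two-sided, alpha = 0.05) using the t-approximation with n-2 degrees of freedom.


Step 1: Rank x and y separately (midranks; no ties here).
rank(x): 5->4, 14->10, 13->9, 12->8, 16->11, 3->3, 2->2, 9->6, 6->5, 11->7, 1->1
rank(y): 13->6, 11->5, 17->9, 20->11, 8->4, 14->7, 18->10, 7->3, 15->8, 5->1, 6->2
Step 2: d_i = R_x(i) - R_y(i); compute d_i^2.
  (4-6)^2=4, (10-5)^2=25, (9-9)^2=0, (8-11)^2=9, (11-4)^2=49, (3-7)^2=16, (2-10)^2=64, (6-3)^2=9, (5-8)^2=9, (7-1)^2=36, (1-2)^2=1
sum(d^2) = 222.
Step 3: rho = 1 - 6*222 / (11*(11^2 - 1)) = 1 - 1332/1320 = -0.009091.
Step 4: Under H0, t = rho * sqrt((n-2)/(1-rho^2)) = -0.0273 ~ t(9).
Step 5: Two-sided p-value from the t-distribution with 9 df = 0.978837.
Step 6: alpha = 0.05. fail to reject H0.

rho = -0.0091, p = 0.978837, fail to reject H0 at alpha = 0.05.


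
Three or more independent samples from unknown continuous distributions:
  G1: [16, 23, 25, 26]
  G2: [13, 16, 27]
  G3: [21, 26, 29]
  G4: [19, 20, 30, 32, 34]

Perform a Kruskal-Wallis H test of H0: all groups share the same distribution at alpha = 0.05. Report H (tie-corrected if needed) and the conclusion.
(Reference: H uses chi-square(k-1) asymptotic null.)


Step 1: Combine all N = 15 observations and assign midranks.
sorted (value, group, rank): (13,G2,1), (16,G1,2.5), (16,G2,2.5), (19,G4,4), (20,G4,5), (21,G3,6), (23,G1,7), (25,G1,8), (26,G1,9.5), (26,G3,9.5), (27,G2,11), (29,G3,12), (30,G4,13), (32,G4,14), (34,G4,15)
Step 2: Sum ranks within each group.
R_1 = 27 (n_1 = 4)
R_2 = 14.5 (n_2 = 3)
R_3 = 27.5 (n_3 = 3)
R_4 = 51 (n_4 = 5)
Step 3: H = 12/(N(N+1)) * sum(R_i^2/n_i) - 3(N+1)
     = 12/(15*16) * (27^2/4 + 14.5^2/3 + 27.5^2/3 + 51^2/5) - 3*16
     = 0.050000 * 1024.62 - 48
     = 3.230833.
Step 4: Ties present; correction factor C = 1 - 12/(15^3 - 15) = 0.996429. Corrected H = 3.230833 / 0.996429 = 3.242413.
Step 5: Under H0, H ~ chi^2(3); p-value = 0.355738.
Step 6: alpha = 0.05. fail to reject H0.

H = 3.2424, df = 3, p = 0.355738, fail to reject H0.


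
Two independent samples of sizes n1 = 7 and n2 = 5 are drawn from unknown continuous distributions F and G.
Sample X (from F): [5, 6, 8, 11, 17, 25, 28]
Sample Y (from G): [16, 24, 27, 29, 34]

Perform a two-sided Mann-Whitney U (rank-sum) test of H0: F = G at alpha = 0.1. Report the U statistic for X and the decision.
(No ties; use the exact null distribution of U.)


Step 1: Combine and sort all 12 observations; assign midranks.
sorted (value, group): (5,X), (6,X), (8,X), (11,X), (16,Y), (17,X), (24,Y), (25,X), (27,Y), (28,X), (29,Y), (34,Y)
ranks: 5->1, 6->2, 8->3, 11->4, 16->5, 17->6, 24->7, 25->8, 27->9, 28->10, 29->11, 34->12
Step 2: Rank sum for X: R1 = 1 + 2 + 3 + 4 + 6 + 8 + 10 = 34.
Step 3: U_X = R1 - n1(n1+1)/2 = 34 - 7*8/2 = 34 - 28 = 6.
       U_Y = n1*n2 - U_X = 35 - 6 = 29.
Step 4: No ties, so the exact null distribution of U (based on enumerating the C(12,7) = 792 equally likely rank assignments) gives the two-sided p-value.
Step 5: p-value = 0.073232; compare to alpha = 0.1. reject H0.

U_X = 6, p = 0.073232, reject H0 at alpha = 0.1.


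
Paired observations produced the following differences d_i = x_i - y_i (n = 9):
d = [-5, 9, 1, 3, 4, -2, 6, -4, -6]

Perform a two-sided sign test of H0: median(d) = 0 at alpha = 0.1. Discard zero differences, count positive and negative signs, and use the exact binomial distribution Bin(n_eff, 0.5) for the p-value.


Step 1: Discard zero differences. Original n = 9; n_eff = number of nonzero differences = 9.
Nonzero differences (with sign): -5, +9, +1, +3, +4, -2, +6, -4, -6
Step 2: Count signs: positive = 5, negative = 4.
Step 3: Under H0: P(positive) = 0.5, so the number of positives S ~ Bin(9, 0.5).
Step 4: Two-sided exact p-value = sum of Bin(9,0.5) probabilities at or below the observed probability = 1.000000.
Step 5: alpha = 0.1. fail to reject H0.

n_eff = 9, pos = 5, neg = 4, p = 1.000000, fail to reject H0.


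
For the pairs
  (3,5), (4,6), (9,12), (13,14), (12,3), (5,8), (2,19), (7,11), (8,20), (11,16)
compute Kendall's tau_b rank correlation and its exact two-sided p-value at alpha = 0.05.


Step 1: Enumerate the 45 unordered pairs (i,j) with i<j and classify each by sign(x_j-x_i) * sign(y_j-y_i).
  (1,2):dx=+1,dy=+1->C; (1,3):dx=+6,dy=+7->C; (1,4):dx=+10,dy=+9->C; (1,5):dx=+9,dy=-2->D
  (1,6):dx=+2,dy=+3->C; (1,7):dx=-1,dy=+14->D; (1,8):dx=+4,dy=+6->C; (1,9):dx=+5,dy=+15->C
  (1,10):dx=+8,dy=+11->C; (2,3):dx=+5,dy=+6->C; (2,4):dx=+9,dy=+8->C; (2,5):dx=+8,dy=-3->D
  (2,6):dx=+1,dy=+2->C; (2,7):dx=-2,dy=+13->D; (2,8):dx=+3,dy=+5->C; (2,9):dx=+4,dy=+14->C
  (2,10):dx=+7,dy=+10->C; (3,4):dx=+4,dy=+2->C; (3,5):dx=+3,dy=-9->D; (3,6):dx=-4,dy=-4->C
  (3,7):dx=-7,dy=+7->D; (3,8):dx=-2,dy=-1->C; (3,9):dx=-1,dy=+8->D; (3,10):dx=+2,dy=+4->C
  (4,5):dx=-1,dy=-11->C; (4,6):dx=-8,dy=-6->C; (4,7):dx=-11,dy=+5->D; (4,8):dx=-6,dy=-3->C
  (4,9):dx=-5,dy=+6->D; (4,10):dx=-2,dy=+2->D; (5,6):dx=-7,dy=+5->D; (5,7):dx=-10,dy=+16->D
  (5,8):dx=-5,dy=+8->D; (5,9):dx=-4,dy=+17->D; (5,10):dx=-1,dy=+13->D; (6,7):dx=-3,dy=+11->D
  (6,8):dx=+2,dy=+3->C; (6,9):dx=+3,dy=+12->C; (6,10):dx=+6,dy=+8->C; (7,8):dx=+5,dy=-8->D
  (7,9):dx=+6,dy=+1->C; (7,10):dx=+9,dy=-3->D; (8,9):dx=+1,dy=+9->C; (8,10):dx=+4,dy=+5->C
  (9,10):dx=+3,dy=-4->D
Step 2: C = 26, D = 19, total pairs = 45.
Step 3: tau = (C - D)/(n(n-1)/2) = (26 - 19)/45 = 0.155556.
Step 4: Exact two-sided p-value (enumerate n! = 3628800 permutations of y under H0): p = 0.600654.
Step 5: alpha = 0.05. fail to reject H0.

tau_b = 0.1556 (C=26, D=19), p = 0.600654, fail to reject H0.


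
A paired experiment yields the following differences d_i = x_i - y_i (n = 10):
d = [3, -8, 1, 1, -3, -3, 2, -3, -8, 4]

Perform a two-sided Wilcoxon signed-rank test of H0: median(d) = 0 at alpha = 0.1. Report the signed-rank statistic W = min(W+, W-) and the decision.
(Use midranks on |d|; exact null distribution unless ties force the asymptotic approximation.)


Step 1: Drop any zero differences (none here) and take |d_i|.
|d| = [3, 8, 1, 1, 3, 3, 2, 3, 8, 4]
Step 2: Midrank |d_i| (ties get averaged ranks).
ranks: |3|->5.5, |8|->9.5, |1|->1.5, |1|->1.5, |3|->5.5, |3|->5.5, |2|->3, |3|->5.5, |8|->9.5, |4|->8
Step 3: Attach original signs; sum ranks with positive sign and with negative sign.
W+ = 5.5 + 1.5 + 1.5 + 3 + 8 = 19.5
W- = 9.5 + 5.5 + 5.5 + 5.5 + 9.5 = 35.5
(Check: W+ + W- = 55 should equal n(n+1)/2 = 55.)
Step 4: Test statistic W = min(W+, W-) = 19.5.
Step 5: Ties in |d|, so use the tie-corrected normal approximation.
        E[W] = n(n+1)/4 = 10*11/4 = 27.5.
        Tie groups: |d|=1 (t=2), |d|=3 (t=4), |d|=8 (t=2); sum(t^3 - t) = 72.
        Var[W] = n(n+1)(2n+1)/24 - sum(t^3-t)/48 = 2310/24 - 72/48 = 94.75.
        z = (W - E[W]) / sqrt(Var[W]) = (19.5 - 27.5) / 9.7340 = -0.8219.
        Two-sided p = 2*Phi(z) = 0.411154.
Step 6: alpha = 0.1. fail to reject H0.

W+ = 19.5, W- = 35.5, W = min = 19.5, p = 0.411154, fail to reject H0.


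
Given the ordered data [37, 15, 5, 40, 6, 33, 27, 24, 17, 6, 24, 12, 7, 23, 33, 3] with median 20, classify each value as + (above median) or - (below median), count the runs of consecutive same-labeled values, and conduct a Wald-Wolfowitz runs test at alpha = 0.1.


Step 1: Compute median = 20; label A = above, B = below.
Labels in order: ABBABAAABBABBAAB  (n_A = 8, n_B = 8)
Step 2: Count runs R = 10.
Step 3: Under H0 (random ordering), E[R] = 2*n_A*n_B/(n_A+n_B) + 1 = 2*8*8/16 + 1 = 9.0000.
        Var[R] = 2*n_A*n_B*(2*n_A*n_B - n_A - n_B) / ((n_A+n_B)^2 * (n_A+n_B-1)) = 14336/3840 = 3.7333.
        SD[R] = 1.9322.
Step 4: Continuity-corrected z = (R - 0.5 - E[R]) / SD[R] = (10 - 0.5 - 9.0000) / 1.9322 = 0.2588.
Step 5: Two-sided p-value via normal approximation = 2*(1 - Phi(|z|)) = 0.795809.
Step 6: alpha = 0.1. fail to reject H0.

R = 10, z = 0.2588, p = 0.795809, fail to reject H0.


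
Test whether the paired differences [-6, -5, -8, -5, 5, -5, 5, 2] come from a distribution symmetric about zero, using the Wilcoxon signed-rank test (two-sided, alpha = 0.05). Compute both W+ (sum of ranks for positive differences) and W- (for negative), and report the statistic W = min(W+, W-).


Step 1: Drop any zero differences (none here) and take |d_i|.
|d| = [6, 5, 8, 5, 5, 5, 5, 2]
Step 2: Midrank |d_i| (ties get averaged ranks).
ranks: |6|->7, |5|->4, |8|->8, |5|->4, |5|->4, |5|->4, |5|->4, |2|->1
Step 3: Attach original signs; sum ranks with positive sign and with negative sign.
W+ = 4 + 4 + 1 = 9
W- = 7 + 4 + 8 + 4 + 4 = 27
(Check: W+ + W- = 36 should equal n(n+1)/2 = 36.)
Step 4: Test statistic W = min(W+, W-) = 9.
Step 5: Ties in |d|, so use the tie-corrected normal approximation.
        E[W] = n(n+1)/4 = 8*9/4 = 18.
        Tie groups: |d|=5 (t=5); sum(t^3 - t) = 120.
        Var[W] = n(n+1)(2n+1)/24 - sum(t^3-t)/48 = 1224/24 - 120/48 = 48.5.
        z = (W - E[W]) / sqrt(Var[W]) = (9 - 18) / 6.9642 = -1.2923.
        Two-sided p = 2*Phi(z) = 0.196245.
Step 6: alpha = 0.05. fail to reject H0.

W+ = 9, W- = 27, W = min = 9, p = 0.196245, fail to reject H0.


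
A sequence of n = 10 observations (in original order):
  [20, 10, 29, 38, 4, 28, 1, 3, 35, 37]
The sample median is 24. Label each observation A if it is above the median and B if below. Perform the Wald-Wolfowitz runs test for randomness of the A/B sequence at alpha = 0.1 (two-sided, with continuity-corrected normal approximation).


Step 1: Compute median = 24; label A = above, B = below.
Labels in order: BBAABABBAA  (n_A = 5, n_B = 5)
Step 2: Count runs R = 6.
Step 3: Under H0 (random ordering), E[R] = 2*n_A*n_B/(n_A+n_B) + 1 = 2*5*5/10 + 1 = 6.0000.
        Var[R] = 2*n_A*n_B*(2*n_A*n_B - n_A - n_B) / ((n_A+n_B)^2 * (n_A+n_B-1)) = 2000/900 = 2.2222.
        SD[R] = 1.4907.
Step 4: R = E[R], so z = 0 with no continuity correction.
Step 5: Two-sided p-value via normal approximation = 2*(1 - Phi(|z|)) = 1.000000.
Step 6: alpha = 0.1. fail to reject H0.

R = 6, z = 0.0000, p = 1.000000, fail to reject H0.


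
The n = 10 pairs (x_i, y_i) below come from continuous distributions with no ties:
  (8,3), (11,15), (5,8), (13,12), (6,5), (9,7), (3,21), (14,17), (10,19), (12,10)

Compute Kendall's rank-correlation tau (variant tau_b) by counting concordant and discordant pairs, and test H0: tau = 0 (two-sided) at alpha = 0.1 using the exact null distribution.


Step 1: Enumerate the 45 unordered pairs (i,j) with i<j and classify each by sign(x_j-x_i) * sign(y_j-y_i).
  (1,2):dx=+3,dy=+12->C; (1,3):dx=-3,dy=+5->D; (1,4):dx=+5,dy=+9->C; (1,5):dx=-2,dy=+2->D
  (1,6):dx=+1,dy=+4->C; (1,7):dx=-5,dy=+18->D; (1,8):dx=+6,dy=+14->C; (1,9):dx=+2,dy=+16->C
  (1,10):dx=+4,dy=+7->C; (2,3):dx=-6,dy=-7->C; (2,4):dx=+2,dy=-3->D; (2,5):dx=-5,dy=-10->C
  (2,6):dx=-2,dy=-8->C; (2,7):dx=-8,dy=+6->D; (2,8):dx=+3,dy=+2->C; (2,9):dx=-1,dy=+4->D
  (2,10):dx=+1,dy=-5->D; (3,4):dx=+8,dy=+4->C; (3,5):dx=+1,dy=-3->D; (3,6):dx=+4,dy=-1->D
  (3,7):dx=-2,dy=+13->D; (3,8):dx=+9,dy=+9->C; (3,9):dx=+5,dy=+11->C; (3,10):dx=+7,dy=+2->C
  (4,5):dx=-7,dy=-7->C; (4,6):dx=-4,dy=-5->C; (4,7):dx=-10,dy=+9->D; (4,8):dx=+1,dy=+5->C
  (4,9):dx=-3,dy=+7->D; (4,10):dx=-1,dy=-2->C; (5,6):dx=+3,dy=+2->C; (5,7):dx=-3,dy=+16->D
  (5,8):dx=+8,dy=+12->C; (5,9):dx=+4,dy=+14->C; (5,10):dx=+6,dy=+5->C; (6,7):dx=-6,dy=+14->D
  (6,8):dx=+5,dy=+10->C; (6,9):dx=+1,dy=+12->C; (6,10):dx=+3,dy=+3->C; (7,8):dx=+11,dy=-4->D
  (7,9):dx=+7,dy=-2->D; (7,10):dx=+9,dy=-11->D; (8,9):dx=-4,dy=+2->D; (8,10):dx=-2,dy=-7->C
  (9,10):dx=+2,dy=-9->D
Step 2: C = 26, D = 19, total pairs = 45.
Step 3: tau = (C - D)/(n(n-1)/2) = (26 - 19)/45 = 0.155556.
Step 4: Exact two-sided p-value (enumerate n! = 3628800 permutations of y under H0): p = 0.600654.
Step 5: alpha = 0.1. fail to reject H0.

tau_b = 0.1556 (C=26, D=19), p = 0.600654, fail to reject H0.


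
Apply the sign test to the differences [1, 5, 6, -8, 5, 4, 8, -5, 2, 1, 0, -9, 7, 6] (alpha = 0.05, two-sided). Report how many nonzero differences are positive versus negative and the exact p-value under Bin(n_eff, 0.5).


Step 1: Discard zero differences. Original n = 14; n_eff = number of nonzero differences = 13.
Nonzero differences (with sign): +1, +5, +6, -8, +5, +4, +8, -5, +2, +1, -9, +7, +6
Step 2: Count signs: positive = 10, negative = 3.
Step 3: Under H0: P(positive) = 0.5, so the number of positives S ~ Bin(13, 0.5).
Step 4: Two-sided exact p-value = sum of Bin(13,0.5) probabilities at or below the observed probability = 0.092285.
Step 5: alpha = 0.05. fail to reject H0.

n_eff = 13, pos = 10, neg = 3, p = 0.092285, fail to reject H0.


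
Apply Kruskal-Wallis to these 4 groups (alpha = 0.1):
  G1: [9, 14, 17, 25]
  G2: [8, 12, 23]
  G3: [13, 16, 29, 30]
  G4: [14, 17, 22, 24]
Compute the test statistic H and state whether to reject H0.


Step 1: Combine all N = 15 observations and assign midranks.
sorted (value, group, rank): (8,G2,1), (9,G1,2), (12,G2,3), (13,G3,4), (14,G1,5.5), (14,G4,5.5), (16,G3,7), (17,G1,8.5), (17,G4,8.5), (22,G4,10), (23,G2,11), (24,G4,12), (25,G1,13), (29,G3,14), (30,G3,15)
Step 2: Sum ranks within each group.
R_1 = 29 (n_1 = 4)
R_2 = 15 (n_2 = 3)
R_3 = 40 (n_3 = 4)
R_4 = 36 (n_4 = 4)
Step 3: H = 12/(N(N+1)) * sum(R_i^2/n_i) - 3(N+1)
     = 12/(15*16) * (29^2/4 + 15^2/3 + 40^2/4 + 36^2/4) - 3*16
     = 0.050000 * 1009.25 - 48
     = 2.462500.
Step 4: Ties present; correction factor C = 1 - 12/(15^3 - 15) = 0.996429. Corrected H = 2.462500 / 0.996429 = 2.471326.
Step 5: Under H0, H ~ chi^2(3); p-value = 0.480495.
Step 6: alpha = 0.1. fail to reject H0.

H = 2.4713, df = 3, p = 0.480495, fail to reject H0.


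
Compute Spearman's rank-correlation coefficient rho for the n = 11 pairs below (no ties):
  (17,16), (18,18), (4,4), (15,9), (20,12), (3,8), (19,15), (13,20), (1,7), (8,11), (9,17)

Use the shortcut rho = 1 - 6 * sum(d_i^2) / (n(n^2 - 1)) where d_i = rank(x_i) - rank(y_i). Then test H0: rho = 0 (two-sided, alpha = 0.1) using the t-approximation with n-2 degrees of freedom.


Step 1: Rank x and y separately (midranks; no ties here).
rank(x): 17->8, 18->9, 4->3, 15->7, 20->11, 3->2, 19->10, 13->6, 1->1, 8->4, 9->5
rank(y): 16->8, 18->10, 4->1, 9->4, 12->6, 8->3, 15->7, 20->11, 7->2, 11->5, 17->9
Step 2: d_i = R_x(i) - R_y(i); compute d_i^2.
  (8-8)^2=0, (9-10)^2=1, (3-1)^2=4, (7-4)^2=9, (11-6)^2=25, (2-3)^2=1, (10-7)^2=9, (6-11)^2=25, (1-2)^2=1, (4-5)^2=1, (5-9)^2=16
sum(d^2) = 92.
Step 3: rho = 1 - 6*92 / (11*(11^2 - 1)) = 1 - 552/1320 = 0.581818.
Step 4: Under H0, t = rho * sqrt((n-2)/(1-rho^2)) = 2.1461 ~ t(9).
Step 5: Two-sided p-value from the t-distribution with 9 df = 0.060420.
Step 6: alpha = 0.1. reject H0.

rho = 0.5818, p = 0.060420, reject H0 at alpha = 0.1.


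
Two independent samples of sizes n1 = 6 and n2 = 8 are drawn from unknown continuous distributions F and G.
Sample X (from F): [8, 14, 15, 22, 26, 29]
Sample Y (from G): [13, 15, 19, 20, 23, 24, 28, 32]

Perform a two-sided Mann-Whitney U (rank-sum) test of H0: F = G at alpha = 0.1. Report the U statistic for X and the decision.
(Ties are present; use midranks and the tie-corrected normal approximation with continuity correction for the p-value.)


Step 1: Combine and sort all 14 observations; assign midranks.
sorted (value, group): (8,X), (13,Y), (14,X), (15,X), (15,Y), (19,Y), (20,Y), (22,X), (23,Y), (24,Y), (26,X), (28,Y), (29,X), (32,Y)
ranks: 8->1, 13->2, 14->3, 15->4.5, 15->4.5, 19->6, 20->7, 22->8, 23->9, 24->10, 26->11, 28->12, 29->13, 32->14
Step 2: Rank sum for X: R1 = 1 + 3 + 4.5 + 8 + 11 + 13 = 40.5.
Step 3: U_X = R1 - n1(n1+1)/2 = 40.5 - 6*7/2 = 40.5 - 21 = 19.5.
       U_Y = n1*n2 - U_X = 48 - 19.5 = 28.5.
Step 4: Ties are present, so use the tie-corrected normal approximation (with continuity correction) for the p-value.
Step 5: p-value = 0.605180; compare to alpha = 0.1. fail to reject H0.

U_X = 19.5, p = 0.605180, fail to reject H0 at alpha = 0.1.


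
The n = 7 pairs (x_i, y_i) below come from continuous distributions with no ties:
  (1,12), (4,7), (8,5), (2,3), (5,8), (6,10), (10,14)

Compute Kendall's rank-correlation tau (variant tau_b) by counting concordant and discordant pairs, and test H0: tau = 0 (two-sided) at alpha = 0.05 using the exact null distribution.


Step 1: Enumerate the 21 unordered pairs (i,j) with i<j and classify each by sign(x_j-x_i) * sign(y_j-y_i).
  (1,2):dx=+3,dy=-5->D; (1,3):dx=+7,dy=-7->D; (1,4):dx=+1,dy=-9->D; (1,5):dx=+4,dy=-4->D
  (1,6):dx=+5,dy=-2->D; (1,7):dx=+9,dy=+2->C; (2,3):dx=+4,dy=-2->D; (2,4):dx=-2,dy=-4->C
  (2,5):dx=+1,dy=+1->C; (2,6):dx=+2,dy=+3->C; (2,7):dx=+6,dy=+7->C; (3,4):dx=-6,dy=-2->C
  (3,5):dx=-3,dy=+3->D; (3,6):dx=-2,dy=+5->D; (3,7):dx=+2,dy=+9->C; (4,5):dx=+3,dy=+5->C
  (4,6):dx=+4,dy=+7->C; (4,7):dx=+8,dy=+11->C; (5,6):dx=+1,dy=+2->C; (5,7):dx=+5,dy=+6->C
  (6,7):dx=+4,dy=+4->C
Step 2: C = 13, D = 8, total pairs = 21.
Step 3: tau = (C - D)/(n(n-1)/2) = (13 - 8)/21 = 0.238095.
Step 4: Exact two-sided p-value (enumerate n! = 5040 permutations of y under H0): p = 0.561905.
Step 5: alpha = 0.05. fail to reject H0.

tau_b = 0.2381 (C=13, D=8), p = 0.561905, fail to reject H0.


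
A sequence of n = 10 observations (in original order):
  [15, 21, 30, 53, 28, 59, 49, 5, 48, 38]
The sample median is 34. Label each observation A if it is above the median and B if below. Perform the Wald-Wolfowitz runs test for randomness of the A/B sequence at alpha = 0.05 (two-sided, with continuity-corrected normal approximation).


Step 1: Compute median = 34; label A = above, B = below.
Labels in order: BBBABAABAA  (n_A = 5, n_B = 5)
Step 2: Count runs R = 6.
Step 3: Under H0 (random ordering), E[R] = 2*n_A*n_B/(n_A+n_B) + 1 = 2*5*5/10 + 1 = 6.0000.
        Var[R] = 2*n_A*n_B*(2*n_A*n_B - n_A - n_B) / ((n_A+n_B)^2 * (n_A+n_B-1)) = 2000/900 = 2.2222.
        SD[R] = 1.4907.
Step 4: R = E[R], so z = 0 with no continuity correction.
Step 5: Two-sided p-value via normal approximation = 2*(1 - Phi(|z|)) = 1.000000.
Step 6: alpha = 0.05. fail to reject H0.

R = 6, z = 0.0000, p = 1.000000, fail to reject H0.


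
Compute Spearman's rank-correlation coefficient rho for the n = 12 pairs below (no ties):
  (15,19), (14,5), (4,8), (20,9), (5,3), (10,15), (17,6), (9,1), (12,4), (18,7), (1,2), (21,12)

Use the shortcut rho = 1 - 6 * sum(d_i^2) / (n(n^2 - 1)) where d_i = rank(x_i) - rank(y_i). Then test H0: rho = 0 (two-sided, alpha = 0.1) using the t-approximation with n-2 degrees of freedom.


Step 1: Rank x and y separately (midranks; no ties here).
rank(x): 15->8, 14->7, 4->2, 20->11, 5->3, 10->5, 17->9, 9->4, 12->6, 18->10, 1->1, 21->12
rank(y): 19->12, 5->5, 8->8, 9->9, 3->3, 15->11, 6->6, 1->1, 4->4, 7->7, 2->2, 12->10
Step 2: d_i = R_x(i) - R_y(i); compute d_i^2.
  (8-12)^2=16, (7-5)^2=4, (2-8)^2=36, (11-9)^2=4, (3-3)^2=0, (5-11)^2=36, (9-6)^2=9, (4-1)^2=9, (6-4)^2=4, (10-7)^2=9, (1-2)^2=1, (12-10)^2=4
sum(d^2) = 132.
Step 3: rho = 1 - 6*132 / (12*(12^2 - 1)) = 1 - 792/1716 = 0.538462.
Step 4: Under H0, t = rho * sqrt((n-2)/(1-rho^2)) = 2.0207 ~ t(10).
Step 5: Two-sided p-value from the t-distribution with 10 df = 0.070894.
Step 6: alpha = 0.1. reject H0.

rho = 0.5385, p = 0.070894, reject H0 at alpha = 0.1.


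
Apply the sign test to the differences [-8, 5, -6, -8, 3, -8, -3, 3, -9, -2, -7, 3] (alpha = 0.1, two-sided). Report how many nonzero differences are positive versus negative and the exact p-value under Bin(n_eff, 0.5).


Step 1: Discard zero differences. Original n = 12; n_eff = number of nonzero differences = 12.
Nonzero differences (with sign): -8, +5, -6, -8, +3, -8, -3, +3, -9, -2, -7, +3
Step 2: Count signs: positive = 4, negative = 8.
Step 3: Under H0: P(positive) = 0.5, so the number of positives S ~ Bin(12, 0.5).
Step 4: Two-sided exact p-value = sum of Bin(12,0.5) probabilities at or below the observed probability = 0.387695.
Step 5: alpha = 0.1. fail to reject H0.

n_eff = 12, pos = 4, neg = 8, p = 0.387695, fail to reject H0.


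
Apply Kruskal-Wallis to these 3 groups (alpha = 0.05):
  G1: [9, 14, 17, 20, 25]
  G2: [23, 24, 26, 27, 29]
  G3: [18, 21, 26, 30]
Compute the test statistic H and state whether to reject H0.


Step 1: Combine all N = 14 observations and assign midranks.
sorted (value, group, rank): (9,G1,1), (14,G1,2), (17,G1,3), (18,G3,4), (20,G1,5), (21,G3,6), (23,G2,7), (24,G2,8), (25,G1,9), (26,G2,10.5), (26,G3,10.5), (27,G2,12), (29,G2,13), (30,G3,14)
Step 2: Sum ranks within each group.
R_1 = 20 (n_1 = 5)
R_2 = 50.5 (n_2 = 5)
R_3 = 34.5 (n_3 = 4)
Step 3: H = 12/(N(N+1)) * sum(R_i^2/n_i) - 3(N+1)
     = 12/(14*15) * (20^2/5 + 50.5^2/5 + 34.5^2/4) - 3*15
     = 0.057143 * 887.612 - 45
     = 5.720714.
Step 4: Ties present; correction factor C = 1 - 6/(14^3 - 14) = 0.997802. Corrected H = 5.720714 / 0.997802 = 5.733315.
Step 5: Under H0, H ~ chi^2(2); p-value = 0.056889.
Step 6: alpha = 0.05. fail to reject H0.

H = 5.7333, df = 2, p = 0.056889, fail to reject H0.


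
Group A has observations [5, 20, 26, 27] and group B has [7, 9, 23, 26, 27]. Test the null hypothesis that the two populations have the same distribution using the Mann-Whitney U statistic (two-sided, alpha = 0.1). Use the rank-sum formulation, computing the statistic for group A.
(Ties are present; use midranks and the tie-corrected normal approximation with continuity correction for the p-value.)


Step 1: Combine and sort all 9 observations; assign midranks.
sorted (value, group): (5,X), (7,Y), (9,Y), (20,X), (23,Y), (26,X), (26,Y), (27,X), (27,Y)
ranks: 5->1, 7->2, 9->3, 20->4, 23->5, 26->6.5, 26->6.5, 27->8.5, 27->8.5
Step 2: Rank sum for X: R1 = 1 + 4 + 6.5 + 8.5 = 20.
Step 3: U_X = R1 - n1(n1+1)/2 = 20 - 4*5/2 = 20 - 10 = 10.
       U_Y = n1*n2 - U_X = 20 - 10 = 10.
Step 4: Ties are present, so use the tie-corrected normal approximation (with continuity correction) for the p-value.
Step 5: p-value = 1.000000; compare to alpha = 0.1. fail to reject H0.

U_X = 10, p = 1.000000, fail to reject H0 at alpha = 0.1.


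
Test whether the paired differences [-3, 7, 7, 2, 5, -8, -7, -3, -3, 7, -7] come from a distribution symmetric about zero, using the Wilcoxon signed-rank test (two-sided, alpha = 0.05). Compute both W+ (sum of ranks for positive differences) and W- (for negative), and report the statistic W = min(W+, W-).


Step 1: Drop any zero differences (none here) and take |d_i|.
|d| = [3, 7, 7, 2, 5, 8, 7, 3, 3, 7, 7]
Step 2: Midrank |d_i| (ties get averaged ranks).
ranks: |3|->3, |7|->8, |7|->8, |2|->1, |5|->5, |8|->11, |7|->8, |3|->3, |3|->3, |7|->8, |7|->8
Step 3: Attach original signs; sum ranks with positive sign and with negative sign.
W+ = 8 + 8 + 1 + 5 + 8 = 30
W- = 3 + 11 + 8 + 3 + 3 + 8 = 36
(Check: W+ + W- = 66 should equal n(n+1)/2 = 66.)
Step 4: Test statistic W = min(W+, W-) = 30.
Step 5: Ties in |d|, so use the tie-corrected normal approximation.
        E[W] = n(n+1)/4 = 11*12/4 = 33.
        Tie groups: |d|=3 (t=3), |d|=7 (t=5); sum(t^3 - t) = 144.
        Var[W] = n(n+1)(2n+1)/24 - sum(t^3-t)/48 = 3036/24 - 144/48 = 123.5.
        z = (W - E[W]) / sqrt(Var[W]) = (30 - 33) / 11.1131 = -0.2700.
        Two-sided p = 2*Phi(z) = 0.787197.
Step 6: alpha = 0.05. fail to reject H0.

W+ = 30, W- = 36, W = min = 30, p = 0.787197, fail to reject H0.


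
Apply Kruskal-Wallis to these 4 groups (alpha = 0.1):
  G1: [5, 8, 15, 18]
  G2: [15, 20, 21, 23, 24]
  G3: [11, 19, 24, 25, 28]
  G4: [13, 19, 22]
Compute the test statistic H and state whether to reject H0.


Step 1: Combine all N = 17 observations and assign midranks.
sorted (value, group, rank): (5,G1,1), (8,G1,2), (11,G3,3), (13,G4,4), (15,G1,5.5), (15,G2,5.5), (18,G1,7), (19,G3,8.5), (19,G4,8.5), (20,G2,10), (21,G2,11), (22,G4,12), (23,G2,13), (24,G2,14.5), (24,G3,14.5), (25,G3,16), (28,G3,17)
Step 2: Sum ranks within each group.
R_1 = 15.5 (n_1 = 4)
R_2 = 54 (n_2 = 5)
R_3 = 59 (n_3 = 5)
R_4 = 24.5 (n_4 = 3)
Step 3: H = 12/(N(N+1)) * sum(R_i^2/n_i) - 3(N+1)
     = 12/(17*18) * (15.5^2/4 + 54^2/5 + 59^2/5 + 24.5^2/3) - 3*18
     = 0.039216 * 1539.55 - 54
     = 6.374346.
Step 4: Ties present; correction factor C = 1 - 18/(17^3 - 17) = 0.996324. Corrected H = 6.374346 / 0.996324 = 6.397868.
Step 5: Under H0, H ~ chi^2(3); p-value = 0.093779.
Step 6: alpha = 0.1. reject H0.

H = 6.3979, df = 3, p = 0.093779, reject H0.


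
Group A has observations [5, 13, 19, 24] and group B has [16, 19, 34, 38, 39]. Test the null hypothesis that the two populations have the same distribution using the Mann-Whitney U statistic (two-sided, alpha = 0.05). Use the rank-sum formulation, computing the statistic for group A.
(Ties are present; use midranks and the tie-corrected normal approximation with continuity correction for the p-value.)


Step 1: Combine and sort all 9 observations; assign midranks.
sorted (value, group): (5,X), (13,X), (16,Y), (19,X), (19,Y), (24,X), (34,Y), (38,Y), (39,Y)
ranks: 5->1, 13->2, 16->3, 19->4.5, 19->4.5, 24->6, 34->7, 38->8, 39->9
Step 2: Rank sum for X: R1 = 1 + 2 + 4.5 + 6 = 13.5.
Step 3: U_X = R1 - n1(n1+1)/2 = 13.5 - 4*5/2 = 13.5 - 10 = 3.5.
       U_Y = n1*n2 - U_X = 20 - 3.5 = 16.5.
Step 4: Ties are present, so use the tie-corrected normal approximation (with continuity correction) for the p-value.
Step 5: p-value = 0.139983; compare to alpha = 0.05. fail to reject H0.

U_X = 3.5, p = 0.139983, fail to reject H0 at alpha = 0.05.


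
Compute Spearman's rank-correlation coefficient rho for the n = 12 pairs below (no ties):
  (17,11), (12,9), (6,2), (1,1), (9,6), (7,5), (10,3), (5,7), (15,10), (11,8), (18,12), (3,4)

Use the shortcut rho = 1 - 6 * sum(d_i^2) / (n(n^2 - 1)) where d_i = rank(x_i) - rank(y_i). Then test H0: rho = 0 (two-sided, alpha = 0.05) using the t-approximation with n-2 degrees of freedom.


Step 1: Rank x and y separately (midranks; no ties here).
rank(x): 17->11, 12->9, 6->4, 1->1, 9->6, 7->5, 10->7, 5->3, 15->10, 11->8, 18->12, 3->2
rank(y): 11->11, 9->9, 2->2, 1->1, 6->6, 5->5, 3->3, 7->7, 10->10, 8->8, 12->12, 4->4
Step 2: d_i = R_x(i) - R_y(i); compute d_i^2.
  (11-11)^2=0, (9-9)^2=0, (4-2)^2=4, (1-1)^2=0, (6-6)^2=0, (5-5)^2=0, (7-3)^2=16, (3-7)^2=16, (10-10)^2=0, (8-8)^2=0, (12-12)^2=0, (2-4)^2=4
sum(d^2) = 40.
Step 3: rho = 1 - 6*40 / (12*(12^2 - 1)) = 1 - 240/1716 = 0.860140.
Step 4: Under H0, t = rho * sqrt((n-2)/(1-rho^2)) = 5.3327 ~ t(10).
Step 5: Two-sided p-value from the t-distribution with 10 df = 0.000332.
Step 6: alpha = 0.05. reject H0.

rho = 0.8601, p = 0.000332, reject H0 at alpha = 0.05.


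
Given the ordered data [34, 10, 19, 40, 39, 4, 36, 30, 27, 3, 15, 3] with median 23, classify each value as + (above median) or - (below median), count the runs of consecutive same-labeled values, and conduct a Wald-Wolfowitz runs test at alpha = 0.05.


Step 1: Compute median = 23; label A = above, B = below.
Labels in order: ABBAABAAABBB  (n_A = 6, n_B = 6)
Step 2: Count runs R = 6.
Step 3: Under H0 (random ordering), E[R] = 2*n_A*n_B/(n_A+n_B) + 1 = 2*6*6/12 + 1 = 7.0000.
        Var[R] = 2*n_A*n_B*(2*n_A*n_B - n_A - n_B) / ((n_A+n_B)^2 * (n_A+n_B-1)) = 4320/1584 = 2.7273.
        SD[R] = 1.6514.
Step 4: Continuity-corrected z = (R + 0.5 - E[R]) / SD[R] = (6 + 0.5 - 7.0000) / 1.6514 = -0.3028.
Step 5: Two-sided p-value via normal approximation = 2*(1 - Phi(|z|)) = 0.762069.
Step 6: alpha = 0.05. fail to reject H0.

R = 6, z = -0.3028, p = 0.762069, fail to reject H0.


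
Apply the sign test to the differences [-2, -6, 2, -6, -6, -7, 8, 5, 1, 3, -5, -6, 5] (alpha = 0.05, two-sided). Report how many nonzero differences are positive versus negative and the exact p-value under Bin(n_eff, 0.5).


Step 1: Discard zero differences. Original n = 13; n_eff = number of nonzero differences = 13.
Nonzero differences (with sign): -2, -6, +2, -6, -6, -7, +8, +5, +1, +3, -5, -6, +5
Step 2: Count signs: positive = 6, negative = 7.
Step 3: Under H0: P(positive) = 0.5, so the number of positives S ~ Bin(13, 0.5).
Step 4: Two-sided exact p-value = sum of Bin(13,0.5) probabilities at or below the observed probability = 1.000000.
Step 5: alpha = 0.05. fail to reject H0.

n_eff = 13, pos = 6, neg = 7, p = 1.000000, fail to reject H0.


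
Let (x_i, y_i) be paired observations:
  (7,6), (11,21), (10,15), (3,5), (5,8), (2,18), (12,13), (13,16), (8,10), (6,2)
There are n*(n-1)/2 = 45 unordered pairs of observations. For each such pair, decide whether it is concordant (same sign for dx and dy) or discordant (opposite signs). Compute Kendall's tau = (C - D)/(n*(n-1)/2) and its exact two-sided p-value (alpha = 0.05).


Step 1: Enumerate the 45 unordered pairs (i,j) with i<j and classify each by sign(x_j-x_i) * sign(y_j-y_i).
  (1,2):dx=+4,dy=+15->C; (1,3):dx=+3,dy=+9->C; (1,4):dx=-4,dy=-1->C; (1,5):dx=-2,dy=+2->D
  (1,6):dx=-5,dy=+12->D; (1,7):dx=+5,dy=+7->C; (1,8):dx=+6,dy=+10->C; (1,9):dx=+1,dy=+4->C
  (1,10):dx=-1,dy=-4->C; (2,3):dx=-1,dy=-6->C; (2,4):dx=-8,dy=-16->C; (2,5):dx=-6,dy=-13->C
  (2,6):dx=-9,dy=-3->C; (2,7):dx=+1,dy=-8->D; (2,8):dx=+2,dy=-5->D; (2,9):dx=-3,dy=-11->C
  (2,10):dx=-5,dy=-19->C; (3,4):dx=-7,dy=-10->C; (3,5):dx=-5,dy=-7->C; (3,6):dx=-8,dy=+3->D
  (3,7):dx=+2,dy=-2->D; (3,8):dx=+3,dy=+1->C; (3,9):dx=-2,dy=-5->C; (3,10):dx=-4,dy=-13->C
  (4,5):dx=+2,dy=+3->C; (4,6):dx=-1,dy=+13->D; (4,7):dx=+9,dy=+8->C; (4,8):dx=+10,dy=+11->C
  (4,9):dx=+5,dy=+5->C; (4,10):dx=+3,dy=-3->D; (5,6):dx=-3,dy=+10->D; (5,7):dx=+7,dy=+5->C
  (5,8):dx=+8,dy=+8->C; (5,9):dx=+3,dy=+2->C; (5,10):dx=+1,dy=-6->D; (6,7):dx=+10,dy=-5->D
  (6,8):dx=+11,dy=-2->D; (6,9):dx=+6,dy=-8->D; (6,10):dx=+4,dy=-16->D; (7,8):dx=+1,dy=+3->C
  (7,9):dx=-4,dy=-3->C; (7,10):dx=-6,dy=-11->C; (8,9):dx=-5,dy=-6->C; (8,10):dx=-7,dy=-14->C
  (9,10):dx=-2,dy=-8->C
Step 2: C = 31, D = 14, total pairs = 45.
Step 3: tau = (C - D)/(n(n-1)/2) = (31 - 14)/45 = 0.377778.
Step 4: Exact two-sided p-value (enumerate n! = 3628800 permutations of y under H0): p = 0.155742.
Step 5: alpha = 0.05. fail to reject H0.

tau_b = 0.3778 (C=31, D=14), p = 0.155742, fail to reject H0.


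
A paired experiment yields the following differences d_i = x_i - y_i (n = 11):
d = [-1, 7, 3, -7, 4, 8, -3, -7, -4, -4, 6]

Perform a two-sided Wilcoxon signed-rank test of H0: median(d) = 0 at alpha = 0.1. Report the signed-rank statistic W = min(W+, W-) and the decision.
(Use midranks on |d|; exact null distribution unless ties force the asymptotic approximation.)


Step 1: Drop any zero differences (none here) and take |d_i|.
|d| = [1, 7, 3, 7, 4, 8, 3, 7, 4, 4, 6]
Step 2: Midrank |d_i| (ties get averaged ranks).
ranks: |1|->1, |7|->9, |3|->2.5, |7|->9, |4|->5, |8|->11, |3|->2.5, |7|->9, |4|->5, |4|->5, |6|->7
Step 3: Attach original signs; sum ranks with positive sign and with negative sign.
W+ = 9 + 2.5 + 5 + 11 + 7 = 34.5
W- = 1 + 9 + 2.5 + 9 + 5 + 5 = 31.5
(Check: W+ + W- = 66 should equal n(n+1)/2 = 66.)
Step 4: Test statistic W = min(W+, W-) = 31.5.
Step 5: Ties in |d|, so use the tie-corrected normal approximation.
        E[W] = n(n+1)/4 = 11*12/4 = 33.
        Tie groups: |d|=3 (t=2), |d|=4 (t=3), |d|=7 (t=3); sum(t^3 - t) = 54.
        Var[W] = n(n+1)(2n+1)/24 - sum(t^3-t)/48 = 3036/24 - 54/48 = 125.375.
        z = (W - E[W]) / sqrt(Var[W]) = (31.5 - 33) / 11.1971 = -0.1340.
        Two-sided p = 2*Phi(z) = 0.893432.
Step 6: alpha = 0.1. fail to reject H0.

W+ = 34.5, W- = 31.5, W = min = 31.5, p = 0.893432, fail to reject H0.


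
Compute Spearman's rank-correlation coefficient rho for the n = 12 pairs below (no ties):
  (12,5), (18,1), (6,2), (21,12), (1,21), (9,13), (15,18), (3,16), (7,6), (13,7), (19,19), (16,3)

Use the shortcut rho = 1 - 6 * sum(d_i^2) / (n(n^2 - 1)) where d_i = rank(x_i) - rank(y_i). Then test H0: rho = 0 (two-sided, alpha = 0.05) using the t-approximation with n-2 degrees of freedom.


Step 1: Rank x and y separately (midranks; no ties here).
rank(x): 12->6, 18->10, 6->3, 21->12, 1->1, 9->5, 15->8, 3->2, 7->4, 13->7, 19->11, 16->9
rank(y): 5->4, 1->1, 2->2, 12->7, 21->12, 13->8, 18->10, 16->9, 6->5, 7->6, 19->11, 3->3
Step 2: d_i = R_x(i) - R_y(i); compute d_i^2.
  (6-4)^2=4, (10-1)^2=81, (3-2)^2=1, (12-7)^2=25, (1-12)^2=121, (5-8)^2=9, (8-10)^2=4, (2-9)^2=49, (4-5)^2=1, (7-6)^2=1, (11-11)^2=0, (9-3)^2=36
sum(d^2) = 332.
Step 3: rho = 1 - 6*332 / (12*(12^2 - 1)) = 1 - 1992/1716 = -0.160839.
Step 4: Under H0, t = rho * sqrt((n-2)/(1-rho^2)) = -0.5153 ~ t(10).
Step 5: Two-sided p-value from the t-distribution with 10 df = 0.617523.
Step 6: alpha = 0.05. fail to reject H0.

rho = -0.1608, p = 0.617523, fail to reject H0 at alpha = 0.05.


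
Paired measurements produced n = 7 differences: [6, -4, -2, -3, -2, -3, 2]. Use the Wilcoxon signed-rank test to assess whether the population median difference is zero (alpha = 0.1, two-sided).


Step 1: Drop any zero differences (none here) and take |d_i|.
|d| = [6, 4, 2, 3, 2, 3, 2]
Step 2: Midrank |d_i| (ties get averaged ranks).
ranks: |6|->7, |4|->6, |2|->2, |3|->4.5, |2|->2, |3|->4.5, |2|->2
Step 3: Attach original signs; sum ranks with positive sign and with negative sign.
W+ = 7 + 2 = 9
W- = 6 + 2 + 4.5 + 2 + 4.5 = 19
(Check: W+ + W- = 28 should equal n(n+1)/2 = 28.)
Step 4: Test statistic W = min(W+, W-) = 9.
Step 5: Ties in |d|, so use the tie-corrected normal approximation.
        E[W] = n(n+1)/4 = 7*8/4 = 14.
        Tie groups: |d|=2 (t=3), |d|=3 (t=2); sum(t^3 - t) = 30.
        Var[W] = n(n+1)(2n+1)/24 - sum(t^3-t)/48 = 840/24 - 30/48 = 34.375.
        z = (W - E[W]) / sqrt(Var[W]) = (9 - 14) / 5.8630 = -0.8528.
        Two-sided p = 2*Phi(z) = 0.393769.
Step 6: alpha = 0.1. fail to reject H0.

W+ = 9, W- = 19, W = min = 9, p = 0.393769, fail to reject H0.


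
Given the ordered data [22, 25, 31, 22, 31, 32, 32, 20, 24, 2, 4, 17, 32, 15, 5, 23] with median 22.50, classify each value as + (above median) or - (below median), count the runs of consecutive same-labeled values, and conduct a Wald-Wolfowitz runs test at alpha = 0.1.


Step 1: Compute median = 22.50; label A = above, B = below.
Labels in order: BAABAAABABBBABBA  (n_A = 8, n_B = 8)
Step 2: Count runs R = 10.
Step 3: Under H0 (random ordering), E[R] = 2*n_A*n_B/(n_A+n_B) + 1 = 2*8*8/16 + 1 = 9.0000.
        Var[R] = 2*n_A*n_B*(2*n_A*n_B - n_A - n_B) / ((n_A+n_B)^2 * (n_A+n_B-1)) = 14336/3840 = 3.7333.
        SD[R] = 1.9322.
Step 4: Continuity-corrected z = (R - 0.5 - E[R]) / SD[R] = (10 - 0.5 - 9.0000) / 1.9322 = 0.2588.
Step 5: Two-sided p-value via normal approximation = 2*(1 - Phi(|z|)) = 0.795809.
Step 6: alpha = 0.1. fail to reject H0.

R = 10, z = 0.2588, p = 0.795809, fail to reject H0.


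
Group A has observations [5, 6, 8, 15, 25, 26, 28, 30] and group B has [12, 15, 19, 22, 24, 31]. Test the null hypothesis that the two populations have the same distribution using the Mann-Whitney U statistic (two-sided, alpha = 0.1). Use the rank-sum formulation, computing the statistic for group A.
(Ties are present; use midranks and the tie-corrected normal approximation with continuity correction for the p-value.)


Step 1: Combine and sort all 14 observations; assign midranks.
sorted (value, group): (5,X), (6,X), (8,X), (12,Y), (15,X), (15,Y), (19,Y), (22,Y), (24,Y), (25,X), (26,X), (28,X), (30,X), (31,Y)
ranks: 5->1, 6->2, 8->3, 12->4, 15->5.5, 15->5.5, 19->7, 22->8, 24->9, 25->10, 26->11, 28->12, 30->13, 31->14
Step 2: Rank sum for X: R1 = 1 + 2 + 3 + 5.5 + 10 + 11 + 12 + 13 = 57.5.
Step 3: U_X = R1 - n1(n1+1)/2 = 57.5 - 8*9/2 = 57.5 - 36 = 21.5.
       U_Y = n1*n2 - U_X = 48 - 21.5 = 26.5.
Step 4: Ties are present, so use the tie-corrected normal approximation (with continuity correction) for the p-value.
Step 5: p-value = 0.796034; compare to alpha = 0.1. fail to reject H0.

U_X = 21.5, p = 0.796034, fail to reject H0 at alpha = 0.1.


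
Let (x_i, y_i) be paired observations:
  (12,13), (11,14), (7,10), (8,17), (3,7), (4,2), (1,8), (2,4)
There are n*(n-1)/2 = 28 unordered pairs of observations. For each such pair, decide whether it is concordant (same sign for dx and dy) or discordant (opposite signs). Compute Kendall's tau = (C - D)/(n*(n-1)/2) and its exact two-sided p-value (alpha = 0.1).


Step 1: Enumerate the 28 unordered pairs (i,j) with i<j and classify each by sign(x_j-x_i) * sign(y_j-y_i).
  (1,2):dx=-1,dy=+1->D; (1,3):dx=-5,dy=-3->C; (1,4):dx=-4,dy=+4->D; (1,5):dx=-9,dy=-6->C
  (1,6):dx=-8,dy=-11->C; (1,7):dx=-11,dy=-5->C; (1,8):dx=-10,dy=-9->C; (2,3):dx=-4,dy=-4->C
  (2,4):dx=-3,dy=+3->D; (2,5):dx=-8,dy=-7->C; (2,6):dx=-7,dy=-12->C; (2,7):dx=-10,dy=-6->C
  (2,8):dx=-9,dy=-10->C; (3,4):dx=+1,dy=+7->C; (3,5):dx=-4,dy=-3->C; (3,6):dx=-3,dy=-8->C
  (3,7):dx=-6,dy=-2->C; (3,8):dx=-5,dy=-6->C; (4,5):dx=-5,dy=-10->C; (4,6):dx=-4,dy=-15->C
  (4,7):dx=-7,dy=-9->C; (4,8):dx=-6,dy=-13->C; (5,6):dx=+1,dy=-5->D; (5,7):dx=-2,dy=+1->D
  (5,8):dx=-1,dy=-3->C; (6,7):dx=-3,dy=+6->D; (6,8):dx=-2,dy=+2->D; (7,8):dx=+1,dy=-4->D
Step 2: C = 20, D = 8, total pairs = 28.
Step 3: tau = (C - D)/(n(n-1)/2) = (20 - 8)/28 = 0.428571.
Step 4: Exact two-sided p-value (enumerate n! = 40320 permutations of y under H0): p = 0.178869.
Step 5: alpha = 0.1. fail to reject H0.

tau_b = 0.4286 (C=20, D=8), p = 0.178869, fail to reject H0.


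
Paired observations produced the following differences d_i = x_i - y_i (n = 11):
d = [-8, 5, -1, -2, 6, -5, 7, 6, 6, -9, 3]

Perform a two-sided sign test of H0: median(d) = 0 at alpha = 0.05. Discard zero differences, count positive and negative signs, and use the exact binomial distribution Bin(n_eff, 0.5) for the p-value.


Step 1: Discard zero differences. Original n = 11; n_eff = number of nonzero differences = 11.
Nonzero differences (with sign): -8, +5, -1, -2, +6, -5, +7, +6, +6, -9, +3
Step 2: Count signs: positive = 6, negative = 5.
Step 3: Under H0: P(positive) = 0.5, so the number of positives S ~ Bin(11, 0.5).
Step 4: Two-sided exact p-value = sum of Bin(11,0.5) probabilities at or below the observed probability = 1.000000.
Step 5: alpha = 0.05. fail to reject H0.

n_eff = 11, pos = 6, neg = 5, p = 1.000000, fail to reject H0.


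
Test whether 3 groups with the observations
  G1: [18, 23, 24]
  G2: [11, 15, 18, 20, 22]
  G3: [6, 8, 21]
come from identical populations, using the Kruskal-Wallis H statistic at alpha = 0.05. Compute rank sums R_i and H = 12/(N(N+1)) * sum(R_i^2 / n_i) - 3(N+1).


Step 1: Combine all N = 11 observations and assign midranks.
sorted (value, group, rank): (6,G3,1), (8,G3,2), (11,G2,3), (15,G2,4), (18,G1,5.5), (18,G2,5.5), (20,G2,7), (21,G3,8), (22,G2,9), (23,G1,10), (24,G1,11)
Step 2: Sum ranks within each group.
R_1 = 26.5 (n_1 = 3)
R_2 = 28.5 (n_2 = 5)
R_3 = 11 (n_3 = 3)
Step 3: H = 12/(N(N+1)) * sum(R_i^2/n_i) - 3(N+1)
     = 12/(11*12) * (26.5^2/3 + 28.5^2/5 + 11^2/3) - 3*12
     = 0.090909 * 436.867 - 36
     = 3.715152.
Step 4: Ties present; correction factor C = 1 - 6/(11^3 - 11) = 0.995455. Corrected H = 3.715152 / 0.995455 = 3.732116.
Step 5: Under H0, H ~ chi^2(2); p-value = 0.154732.
Step 6: alpha = 0.05. fail to reject H0.

H = 3.7321, df = 2, p = 0.154732, fail to reject H0.


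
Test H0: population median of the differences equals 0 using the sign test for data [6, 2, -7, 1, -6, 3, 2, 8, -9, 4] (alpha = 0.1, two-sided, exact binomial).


Step 1: Discard zero differences. Original n = 10; n_eff = number of nonzero differences = 10.
Nonzero differences (with sign): +6, +2, -7, +1, -6, +3, +2, +8, -9, +4
Step 2: Count signs: positive = 7, negative = 3.
Step 3: Under H0: P(positive) = 0.5, so the number of positives S ~ Bin(10, 0.5).
Step 4: Two-sided exact p-value = sum of Bin(10,0.5) probabilities at or below the observed probability = 0.343750.
Step 5: alpha = 0.1. fail to reject H0.

n_eff = 10, pos = 7, neg = 3, p = 0.343750, fail to reject H0.


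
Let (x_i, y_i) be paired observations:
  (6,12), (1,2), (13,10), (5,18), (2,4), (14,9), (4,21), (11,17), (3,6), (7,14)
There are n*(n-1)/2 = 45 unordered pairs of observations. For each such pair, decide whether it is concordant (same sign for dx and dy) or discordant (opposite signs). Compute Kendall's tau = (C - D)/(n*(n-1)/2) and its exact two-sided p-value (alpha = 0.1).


Step 1: Enumerate the 45 unordered pairs (i,j) with i<j and classify each by sign(x_j-x_i) * sign(y_j-y_i).
  (1,2):dx=-5,dy=-10->C; (1,3):dx=+7,dy=-2->D; (1,4):dx=-1,dy=+6->D; (1,5):dx=-4,dy=-8->C
  (1,6):dx=+8,dy=-3->D; (1,7):dx=-2,dy=+9->D; (1,8):dx=+5,dy=+5->C; (1,9):dx=-3,dy=-6->C
  (1,10):dx=+1,dy=+2->C; (2,3):dx=+12,dy=+8->C; (2,4):dx=+4,dy=+16->C; (2,5):dx=+1,dy=+2->C
  (2,6):dx=+13,dy=+7->C; (2,7):dx=+3,dy=+19->C; (2,8):dx=+10,dy=+15->C; (2,9):dx=+2,dy=+4->C
  (2,10):dx=+6,dy=+12->C; (3,4):dx=-8,dy=+8->D; (3,5):dx=-11,dy=-6->C; (3,6):dx=+1,dy=-1->D
  (3,7):dx=-9,dy=+11->D; (3,8):dx=-2,dy=+7->D; (3,9):dx=-10,dy=-4->C; (3,10):dx=-6,dy=+4->D
  (4,5):dx=-3,dy=-14->C; (4,6):dx=+9,dy=-9->D; (4,7):dx=-1,dy=+3->D; (4,8):dx=+6,dy=-1->D
  (4,9):dx=-2,dy=-12->C; (4,10):dx=+2,dy=-4->D; (5,6):dx=+12,dy=+5->C; (5,7):dx=+2,dy=+17->C
  (5,8):dx=+9,dy=+13->C; (5,9):dx=+1,dy=+2->C; (5,10):dx=+5,dy=+10->C; (6,7):dx=-10,dy=+12->D
  (6,8):dx=-3,dy=+8->D; (6,9):dx=-11,dy=-3->C; (6,10):dx=-7,dy=+5->D; (7,8):dx=+7,dy=-4->D
  (7,9):dx=-1,dy=-15->C; (7,10):dx=+3,dy=-7->D; (8,9):dx=-8,dy=-11->C; (8,10):dx=-4,dy=-3->C
  (9,10):dx=+4,dy=+8->C
Step 2: C = 27, D = 18, total pairs = 45.
Step 3: tau = (C - D)/(n(n-1)/2) = (27 - 18)/45 = 0.200000.
Step 4: Exact two-sided p-value (enumerate n! = 3628800 permutations of y under H0): p = 0.484313.
Step 5: alpha = 0.1. fail to reject H0.

tau_b = 0.2000 (C=27, D=18), p = 0.484313, fail to reject H0.
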